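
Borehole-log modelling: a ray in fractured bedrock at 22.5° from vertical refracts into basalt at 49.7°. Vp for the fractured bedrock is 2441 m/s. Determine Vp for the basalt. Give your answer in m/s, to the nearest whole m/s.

sin 22.5° = 0.3827; sin 49.7° = 0.7627.
V₂ = V₁·(sin θ₂/sin θ₁) = 2441·(0.7627/0.3827) = 4864.79 m/s.

4865 m/s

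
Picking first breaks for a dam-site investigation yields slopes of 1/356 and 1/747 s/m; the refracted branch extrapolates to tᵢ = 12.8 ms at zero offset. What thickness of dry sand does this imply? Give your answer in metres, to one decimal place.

2.6 m

θ_c = arcsin(356/747) = 28.46°; cos θ_c = 0.8791.
tᵢ = 2h cos θ_c/V₁ ⇒ h = tᵢ·V₁/(2 cos θ_c) = 0.0128·356/(2·0.8791) = 2.59 m.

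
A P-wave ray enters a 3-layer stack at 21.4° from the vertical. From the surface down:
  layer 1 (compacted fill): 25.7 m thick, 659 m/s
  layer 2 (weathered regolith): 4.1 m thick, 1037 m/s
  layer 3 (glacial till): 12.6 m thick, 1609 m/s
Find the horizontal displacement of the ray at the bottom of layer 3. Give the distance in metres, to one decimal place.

37.7 m

Ray parameter p = sin 21.4° / 659 m/s = 5.5368e-04 s/m.
Layer 1: θ = 21.40°; offset = 25.7·tan 21.40° = 10.072 m.
Layer 2: sin θ = p·1037 = 0.5742 → θ = 35.04°; offset = 4.1·tan 35.04° = 2.875 m.
Layer 3: sin θ = p·1609 = 0.8909 → θ = 62.98°; offset = 12.6·tan 62.98° = 24.711 m.
Total horizontal offset = 37.658 m.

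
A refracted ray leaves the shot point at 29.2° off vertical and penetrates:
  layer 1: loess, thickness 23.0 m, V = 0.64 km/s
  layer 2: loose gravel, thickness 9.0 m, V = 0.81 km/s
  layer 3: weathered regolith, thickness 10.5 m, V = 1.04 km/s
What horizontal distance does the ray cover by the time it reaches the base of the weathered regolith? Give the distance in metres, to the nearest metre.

Ray parameter p = sin 29.2° / 0.64 km/s = 7.6228e-01 s/km.
Layer 1: θ = 29.20°; offset = 23.0·tan 29.20° = 12.854 m.
Layer 2: sin θ = p·0.81 = 0.6174 → θ = 38.13°; offset = 9.0·tan 38.13° = 7.065 m.
Layer 3: sin θ = p·1.04 = 0.7928 → θ = 52.45°; offset = 10.5·tan 52.45° = 13.657 m.
Summing the layer offsets gives 33.576 m.

34 m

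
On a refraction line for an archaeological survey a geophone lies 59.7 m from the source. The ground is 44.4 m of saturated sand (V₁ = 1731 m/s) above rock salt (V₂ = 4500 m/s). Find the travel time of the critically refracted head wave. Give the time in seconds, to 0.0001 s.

θ_c = arcsin(V₁/V₂) = arcsin(1731/4500) = 22.62°, cos θ_c = 0.9231.
Intercept time tᵢ = 2h cos θ_c / V₁ = 2·44.4·0.9231/1731 = 0.04735 s.
t = x/V₂ + tᵢ = 59.7/4500 + 0.04735 = 0.06062 s.

0.0606 s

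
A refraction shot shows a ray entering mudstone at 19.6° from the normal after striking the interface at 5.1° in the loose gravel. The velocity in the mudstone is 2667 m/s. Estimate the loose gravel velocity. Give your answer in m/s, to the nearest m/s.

707 m/s

Snell's law: sin 5.1°/V₁ = sin 19.6°/V₂.
V₁ = V₂·sin 5.1°/sin 19.6° = 2667 × 0.2650 = 706.75 m/s.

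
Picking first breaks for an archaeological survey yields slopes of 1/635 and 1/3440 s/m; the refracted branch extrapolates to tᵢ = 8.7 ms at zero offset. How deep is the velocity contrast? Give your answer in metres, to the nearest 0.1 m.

2.8 m

θ_c = arcsin(635/3440) = 10.64°; cos θ_c = 0.9828.
tᵢ = 2h cos θ_c/V₁ ⇒ h = tᵢ·V₁/(2 cos θ_c) = 0.0087·635/(2·0.9828) = 2.81 m.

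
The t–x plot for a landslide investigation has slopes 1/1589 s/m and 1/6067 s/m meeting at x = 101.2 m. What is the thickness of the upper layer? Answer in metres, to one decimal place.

38.7 m

h = (x_cross/2)·√((V₂−V₁)/(V₂+V₁)).
(V₂−V₁)/(V₂+V₁) = (6067−1589)/(6067+1589) = 0.5849; √ = 0.7648.
h = (101.2/2)·0.7648 = 38.70 m.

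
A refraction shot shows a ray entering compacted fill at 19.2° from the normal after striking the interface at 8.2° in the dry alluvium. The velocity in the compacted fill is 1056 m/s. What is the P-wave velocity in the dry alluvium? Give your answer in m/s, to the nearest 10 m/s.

sin 8.2° = 0.1426; sin 19.2° = 0.3289.
V₁ = V₂·(sin θ₁/sin θ₂) = 1056·(0.1426/0.3289) = 457.99 m/s.

460 m/s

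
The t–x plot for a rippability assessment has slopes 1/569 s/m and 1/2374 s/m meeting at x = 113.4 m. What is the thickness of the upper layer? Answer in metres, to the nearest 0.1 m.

h = (x_cross/2)·√((V₂−V₁)/(V₂+V₁)).
(V₂−V₁)/(V₂+V₁) = (2374−569)/(2374+569) = 0.6133; √ = 0.7831.
h = (113.4/2)·0.7831 = 44.40 m.

44.4 m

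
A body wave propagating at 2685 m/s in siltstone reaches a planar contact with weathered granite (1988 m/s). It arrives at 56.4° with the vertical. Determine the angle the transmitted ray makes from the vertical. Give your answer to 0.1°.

Snell's law: sin θ₂ = (V₂/V₁)·sin θ₁ = (1988/2685)·sin 56.4° = 0.6167.
θ₂ = arcsin 0.6167 = 38.08° from the normal.

38.1°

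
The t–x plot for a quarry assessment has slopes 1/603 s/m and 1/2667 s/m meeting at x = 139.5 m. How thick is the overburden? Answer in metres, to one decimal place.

x_cross = 2h·√((V₂+V₁)/(V₂−V₁)) → h = x_cross / (2·√((V₂+V₁)/(V₂−V₁))).
√((V₂+V₁)/(V₂−V₁)) = √((2667+603)/(2667−603)) = 1.2587.
h = 139.5 / (2·1.2587) = 55.41 m.

55.4 m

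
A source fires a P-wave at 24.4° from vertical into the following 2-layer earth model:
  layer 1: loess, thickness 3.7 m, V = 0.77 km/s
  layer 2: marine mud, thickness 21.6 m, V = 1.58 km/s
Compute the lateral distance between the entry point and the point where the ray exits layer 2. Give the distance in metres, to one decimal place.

Apply Snell's law at each interface; in layer i the horizontal offset is hᵢ·tan θᵢ.
Layer 1: θ = 24.40°; offset = 3.7·tan 24.40° = 1.678 m.
Layer 2: sin θ = 1.58·sin 24.4°/0.77 = 0.8477, θ = 57.96°; offset = 21.6·tan 57.96° = 34.512 m.
Total horizontal offset = 36.191 m.

36.2 m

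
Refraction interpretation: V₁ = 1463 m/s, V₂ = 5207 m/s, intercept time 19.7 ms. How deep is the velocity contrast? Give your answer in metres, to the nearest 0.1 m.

15.0 m

h = tᵢ·V₁·V₂ / (2·√(V₂²−V₁²)).
√(V₂²−V₁²) = √(5207² − 1463²) = 4997.2 m/s.
h = 0.0197 s × 1463 × 5207 / (2 × 4997.2) = 15.02 m.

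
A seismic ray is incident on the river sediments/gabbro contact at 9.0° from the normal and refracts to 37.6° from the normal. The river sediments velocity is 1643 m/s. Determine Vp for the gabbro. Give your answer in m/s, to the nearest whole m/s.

Snell's law: sin 9.0°/V₁ = sin 37.6°/V₂.
V₂ = V₁·sin 37.6°/sin 9.0° = 1643 × 3.9003 = 6408.23 m/s.

6408 m/s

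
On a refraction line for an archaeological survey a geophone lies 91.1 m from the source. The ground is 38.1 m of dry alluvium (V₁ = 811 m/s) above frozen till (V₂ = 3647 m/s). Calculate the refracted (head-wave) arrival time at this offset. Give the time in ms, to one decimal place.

116.6 ms

θ_c = arcsin(V₁/V₂) = arcsin(811/3647) = 12.85°, cos θ_c = 0.9750.
Intercept time tᵢ = 2h cos θ_c / V₁ = 2·38.1·0.9750/811 = 0.09161 s.
t = x/V₂ + tᵢ = 91.1/3647 + 0.09161 = 0.11658 s.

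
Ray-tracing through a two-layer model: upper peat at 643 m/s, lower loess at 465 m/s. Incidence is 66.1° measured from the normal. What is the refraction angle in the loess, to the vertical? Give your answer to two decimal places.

sin θ₁/V₁ = sin θ₂/V₂ ⇒ sin θ₂ = 465·sin 66.1°/643 = 465·0.9143/643 = 0.6612.
θ₂ = sin⁻¹(0.6612) = 41.39° (from vertical).

41.39°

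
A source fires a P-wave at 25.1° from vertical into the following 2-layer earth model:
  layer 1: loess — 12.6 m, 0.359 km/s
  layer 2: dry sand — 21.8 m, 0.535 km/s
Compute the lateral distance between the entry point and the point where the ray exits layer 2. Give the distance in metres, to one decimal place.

Apply Snell's law at each interface; in layer i the horizontal offset is hᵢ·tan θᵢ.
Layer 1: θ = 25.10°; offset = 12.6·tan 25.10° = 5.902 m.
Layer 2: sin θ = 0.535·sin 25.1°/0.359 = 0.6322, θ = 39.21°; offset = 21.8·tan 39.21° = 17.786 m.
Total horizontal offset = 23.688 m.

23.7 m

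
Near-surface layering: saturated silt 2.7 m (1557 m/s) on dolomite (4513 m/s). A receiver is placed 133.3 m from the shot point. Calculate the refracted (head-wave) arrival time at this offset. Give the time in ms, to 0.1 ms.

32.8 ms

t = x/V₂ + 2h·√(V₂²−V₁²)/(V₁V₂).
√(V₂²−V₁²) = √(4513²−1557²) = 4235.9 m/s; delay term = 2·2.7·4235.9/(1557·4513) = 0.00326 s.
t = 133.3/4513 + 0.00326 = 0.03279 s.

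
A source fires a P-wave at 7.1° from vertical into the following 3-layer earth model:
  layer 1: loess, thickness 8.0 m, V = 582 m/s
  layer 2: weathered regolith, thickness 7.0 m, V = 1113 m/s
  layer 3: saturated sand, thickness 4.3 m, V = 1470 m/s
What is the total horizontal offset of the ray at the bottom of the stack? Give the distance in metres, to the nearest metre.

4 m

p = sin θ₁/V₁ = sin 7.1°/582 = 2.1237e-04 s/m is conserved through the stack.
Layer 1: θ = 7.10°; offset = 8.0·tan 7.10° = 0.996 m.
Layer 2: sin θ = p·1113 = 0.2364 → θ = 13.67°; offset = 7.0·tan 13.67° = 1.703 m.
Layer 3: sin θ = p·1470 = 0.3122 → θ = 18.19°; offset = 4.3·tan 18.19° = 1.413 m.
Total horizontal offset = 4.112 m.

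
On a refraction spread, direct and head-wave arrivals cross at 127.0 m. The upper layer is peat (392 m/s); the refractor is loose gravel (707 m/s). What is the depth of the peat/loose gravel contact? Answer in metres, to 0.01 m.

x_cross = 2h·√((V₂+V₁)/(V₂−V₁)) → h = x_cross / (2·√((V₂+V₁)/(V₂−V₁))).
√((V₂+V₁)/(V₂−V₁)) = √((707+392)/(707−392)) = 1.8679.
h = 127.0 / (2·1.8679) = 34.00 m.

34.00 m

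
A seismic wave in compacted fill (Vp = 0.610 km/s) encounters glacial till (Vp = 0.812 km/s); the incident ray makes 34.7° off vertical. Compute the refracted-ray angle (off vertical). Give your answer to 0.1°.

sin θ₁/V₁ = sin θ₂/V₂ ⇒ sin θ₂ = 0.812·sin 34.7°/0.610 = 0.812·0.5693/0.610 = 0.7578.
θ₂ = sin⁻¹(0.7578) = 49.27° (from vertical).

49.3°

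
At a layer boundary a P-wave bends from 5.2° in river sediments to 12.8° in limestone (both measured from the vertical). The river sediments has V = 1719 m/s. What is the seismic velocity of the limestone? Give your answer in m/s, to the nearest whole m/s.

sin 5.2° = 0.0906; sin 12.8° = 0.2215.
V₂ = V₁·(sin θ₂/sin θ₁) = 1719·(0.2215/0.0906) = 4202.04 m/s.

4202 m/s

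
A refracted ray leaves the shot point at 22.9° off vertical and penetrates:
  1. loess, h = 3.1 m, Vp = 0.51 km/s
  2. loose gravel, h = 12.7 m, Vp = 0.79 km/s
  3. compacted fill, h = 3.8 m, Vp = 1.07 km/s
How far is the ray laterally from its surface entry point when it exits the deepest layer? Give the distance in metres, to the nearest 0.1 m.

Apply Snell's law at each interface; in layer i the horizontal offset is hᵢ·tan θᵢ.
Layer 1: θ = 22.90°; offset = 3.1·tan 22.90° = 1.309 m.
Layer 2: sin θ = 0.79·sin 22.9°/0.51 = 0.6028, θ = 37.07°; offset = 12.7·tan 37.07° = 9.594 m.
Layer 3: sin θ = 1.07·sin 22.9°/0.51 = 0.8164, θ = 54.73°; offset = 3.8·tan 54.73° = 5.372 m.
Σ offsets = 16.275 m.

16.3 m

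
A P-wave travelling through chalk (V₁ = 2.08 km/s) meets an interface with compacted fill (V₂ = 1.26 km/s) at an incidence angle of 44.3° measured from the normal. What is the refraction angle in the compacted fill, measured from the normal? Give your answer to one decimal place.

Snell's law: sin θ₂ = (V₂/V₁)·sin θ₁ = (1.26/2.08)·sin 44.3° = 0.4231.
θ₂ = arcsin 0.4231 = 25.03° from the normal.

25.0°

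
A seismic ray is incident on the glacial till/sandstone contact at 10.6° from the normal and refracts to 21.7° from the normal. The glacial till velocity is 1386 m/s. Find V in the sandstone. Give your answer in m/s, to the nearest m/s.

2786 m/s

Snell's law: sin 10.6°/V₁ = sin 21.7°/V₂.
V₂ = V₁·sin 21.7°/sin 10.6° = 1386 × 2.0100 = 2785.89 m/s.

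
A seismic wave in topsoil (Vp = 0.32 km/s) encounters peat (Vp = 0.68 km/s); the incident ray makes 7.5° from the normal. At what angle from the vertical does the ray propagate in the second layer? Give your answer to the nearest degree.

Snell's law: sin θ₂ = (V₂/V₁)·sin θ₁ = (0.68/0.32)·sin 7.5° = 0.2774.
θ₂ = sin⁻¹(0.2774) = 16.10° (from vertical).

16°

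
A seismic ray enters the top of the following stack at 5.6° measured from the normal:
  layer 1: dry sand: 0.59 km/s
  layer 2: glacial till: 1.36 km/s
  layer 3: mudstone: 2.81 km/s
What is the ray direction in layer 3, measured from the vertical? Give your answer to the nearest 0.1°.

27.7°

Ray parameter p = sin 5.6° / 0.59 = 1.6539e-01 s/km.
sin θ_3 = p·V_3 = 1.6539e-01 × 2.81 = 0.4648.
θ_3 = arcsin 0.4648 = 27.69°.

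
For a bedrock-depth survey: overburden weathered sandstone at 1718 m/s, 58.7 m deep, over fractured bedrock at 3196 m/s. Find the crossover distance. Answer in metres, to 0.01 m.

θ_c = arcsin(1718/3196) = 32.52°, so cos θ_c = 0.8432 and tᵢ = 2h cos θ_c/V₁ = 0.0576 s.
At crossover x/V₁ = x/V₂ + tᵢ ⇒ x = tᵢ/(1/V₁ − 1/V₂) = 0.05762/(5.8207e-04 − 3.1289e-04) = 214.07 m.

214.07 m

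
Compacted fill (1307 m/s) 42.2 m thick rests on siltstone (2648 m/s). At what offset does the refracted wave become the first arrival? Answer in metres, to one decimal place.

θ_c = arcsin(1307/2648) = 29.58°, so cos θ_c = 0.8697 and tᵢ = 2h cos θ_c/V₁ = 0.0562 s.
At crossover x/V₁ = x/V₂ + tᵢ ⇒ x = tᵢ/(1/V₁ − 1/V₂) = 0.05616/(7.6511e-04 − 3.7764e-04) = 144.94 m.

144.9 m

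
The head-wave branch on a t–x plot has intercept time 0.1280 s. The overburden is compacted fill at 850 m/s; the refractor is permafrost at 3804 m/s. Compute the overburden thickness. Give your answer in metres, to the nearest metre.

56 m

θ_c = arcsin(850/3804) = 12.91°; cos θ_c = 0.9747.
tᵢ = 2h cos θ_c/V₁ ⇒ h = tᵢ·V₁/(2 cos θ_c) = 0.128·850/(2·0.9747) = 55.81 m.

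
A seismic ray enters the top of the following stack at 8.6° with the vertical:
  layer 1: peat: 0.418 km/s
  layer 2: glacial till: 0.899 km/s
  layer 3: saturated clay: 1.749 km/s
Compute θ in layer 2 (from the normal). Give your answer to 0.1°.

18.8°

Snell's law across each interface conserves sin θ / V, so sin θ_2 = V_2·sin θ₁/V₁.
sin θ_2 = 0.899 × sin 8.6° / 0.418 = 0.3216.
θ_2 = 18.76° from the vertical.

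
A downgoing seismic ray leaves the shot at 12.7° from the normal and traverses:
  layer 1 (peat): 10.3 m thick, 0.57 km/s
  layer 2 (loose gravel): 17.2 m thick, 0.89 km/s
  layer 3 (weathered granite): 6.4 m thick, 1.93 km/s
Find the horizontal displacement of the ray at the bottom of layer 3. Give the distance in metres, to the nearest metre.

Ray parameter p = sin 12.7° / 0.57 km/s = 3.8570e-01 s/km.
Layer 1: θ = 12.70°; offset = 10.3·tan 12.70° = 2.321 m.
Layer 2: sin θ = p·0.89 = 0.3433 → θ = 20.08°; offset = 17.2·tan 20.08° = 6.286 m.
Layer 3: sin θ = p·1.93 = 0.7444 → θ = 48.11°; offset = 6.4·tan 48.11° = 7.135 m.
Summing the layer offsets gives 15.742 m.

16 m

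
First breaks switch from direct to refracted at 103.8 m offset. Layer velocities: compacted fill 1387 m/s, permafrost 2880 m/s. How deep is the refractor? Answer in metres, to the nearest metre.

31 m

x_cross = 2h·√((V₂+V₁)/(V₂−V₁)) → h = x_cross / (2·√((V₂+V₁)/(V₂−V₁))).
√((V₂+V₁)/(V₂−V₁)) = √((2880+1387)/(2880−1387)) = 1.6906.
h = 103.8 / (2·1.6906) = 30.70 m.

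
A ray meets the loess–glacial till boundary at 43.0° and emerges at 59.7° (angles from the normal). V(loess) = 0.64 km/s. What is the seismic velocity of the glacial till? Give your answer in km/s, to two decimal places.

0.81 km/s

sin 43.0° = 0.6820; sin 59.7° = 0.8634.
V₂ = V₁·(sin θ₂/sin θ₁) = 0.64·(0.8634/0.6820) = 0.81 km/s.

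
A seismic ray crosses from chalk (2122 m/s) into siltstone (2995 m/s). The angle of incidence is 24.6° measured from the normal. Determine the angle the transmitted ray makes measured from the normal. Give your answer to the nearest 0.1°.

36.0°

sin θ₁/V₁ = sin θ₂/V₂ ⇒ sin θ₂ = 2995·sin 24.6°/2122 = 2995·0.4163/2122 = 0.5875.
θ₂ = arcsin 0.5875 = 35.98° from the normal.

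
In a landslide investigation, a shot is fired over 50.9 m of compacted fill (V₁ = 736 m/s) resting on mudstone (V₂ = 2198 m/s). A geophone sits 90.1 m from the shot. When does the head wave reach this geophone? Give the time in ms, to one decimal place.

171.3 ms

t = x/V₂ + 2h·√(V₂²−V₁²)/(V₁V₂).
√(V₂²−V₁²) = √(2198²−736²) = 2071.1 m/s; delay term = 2·50.9·2071.1/(736·2198) = 0.13033 s.
t = 90.1/2198 + 0.13033 = 0.17132 s.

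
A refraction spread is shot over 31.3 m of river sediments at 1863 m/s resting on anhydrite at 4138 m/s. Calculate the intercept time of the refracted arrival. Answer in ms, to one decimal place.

30.0 ms

θ_c = arcsin(V₁/V₂) = arcsin(1863/4138) = 26.76°; cos θ_c = 0.8929.
tᵢ = 2h·cos θ_c / V₁ = 2·31.3·0.8929 / 1863 = 0.03000 s.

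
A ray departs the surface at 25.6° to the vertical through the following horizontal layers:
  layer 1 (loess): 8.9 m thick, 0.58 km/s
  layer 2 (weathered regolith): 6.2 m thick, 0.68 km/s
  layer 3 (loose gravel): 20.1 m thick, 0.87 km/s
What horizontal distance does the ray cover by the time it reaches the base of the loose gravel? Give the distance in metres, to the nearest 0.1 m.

25.0 m

Apply Snell's law at each interface; in layer i the horizontal offset is hᵢ·tan θᵢ.
Layer 1: θ = 25.60°; offset = 8.9·tan 25.60° = 4.264 m.
Layer 2: sin θ = 0.68·sin 25.6°/0.58 = 0.5066, θ = 30.44°; offset = 6.2·tan 30.44° = 3.643 m.
Layer 3: sin θ = 0.87·sin 25.6°/0.58 = 0.6481, θ = 40.40°; offset = 20.1·tan 40.40° = 17.107 m.
Σ offsets = 25.014 m.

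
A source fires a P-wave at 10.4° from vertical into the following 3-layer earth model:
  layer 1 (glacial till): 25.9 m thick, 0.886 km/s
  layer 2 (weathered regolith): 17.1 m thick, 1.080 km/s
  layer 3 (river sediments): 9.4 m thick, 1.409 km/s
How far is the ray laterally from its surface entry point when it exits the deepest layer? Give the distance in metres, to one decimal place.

Ray parameter p = sin 10.4° / 0.886 km/s = 2.0375e-01 s/km.
Layer 1: θ = 10.40°; offset = 25.9·tan 10.40° = 4.754 m.
Layer 2: sin θ = p·1.080 = 0.2200 → θ = 12.71°; offset = 17.1·tan 12.71° = 3.857 m.
Layer 3: sin θ = p·1.409 = 0.2871 → θ = 16.68°; offset = 9.4·tan 16.68° = 2.817 m.
Σ offsets = 11.428 m.

11.4 m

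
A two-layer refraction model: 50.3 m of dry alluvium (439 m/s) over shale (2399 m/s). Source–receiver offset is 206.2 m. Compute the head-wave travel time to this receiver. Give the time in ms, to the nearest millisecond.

θ_c = arcsin(V₁/V₂) = arcsin(439/2399) = 10.54°, cos θ_c = 0.9831.
Intercept time tᵢ = 2h cos θ_c / V₁ = 2·50.3·0.9831/439 = 0.22529 s.
t = x/V₂ + tᵢ = 206.2/2399 + 0.22529 = 0.31124 s.

311 ms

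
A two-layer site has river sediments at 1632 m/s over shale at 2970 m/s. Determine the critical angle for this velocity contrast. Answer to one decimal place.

At critical incidence the refracted ray runs along the interface (θ₂ = 90°), so sin θ_c = V₁/V₂.
θ_c = arcsin(1632/2970) = arcsin 0.5495 = 33.33°.

33.3°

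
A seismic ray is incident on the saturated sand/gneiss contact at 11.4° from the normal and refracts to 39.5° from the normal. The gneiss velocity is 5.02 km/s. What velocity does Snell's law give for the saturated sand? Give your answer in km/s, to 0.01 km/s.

sin 11.4° = 0.1977; sin 39.5° = 0.6361.
V₁ = V₂·(sin θ₁/sin θ₂) = 5.02·(0.1977/0.6361) = 1.56 km/s.

1.56 km/s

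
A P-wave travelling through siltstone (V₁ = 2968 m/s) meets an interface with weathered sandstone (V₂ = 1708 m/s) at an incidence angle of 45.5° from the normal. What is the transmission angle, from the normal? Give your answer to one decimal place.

Snell's law: sin θ₂ = (V₂/V₁)·sin θ₁ = (1708/2968)·sin 45.5° = 0.4105.
θ₂ = arcsin 0.4105 = 24.23° from the normal.

24.2°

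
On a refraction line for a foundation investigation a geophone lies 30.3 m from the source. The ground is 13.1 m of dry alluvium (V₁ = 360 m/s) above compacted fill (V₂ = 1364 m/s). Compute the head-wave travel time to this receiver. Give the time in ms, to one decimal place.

t = x/V₂ + 2h·√(V₂²−V₁²)/(V₁V₂).
√(V₂²−V₁²) = √(1364²−360²) = 1315.6 m/s; delay term = 2·13.1·1315.6/(360·1364) = 0.07020 s.
t = 30.3/1364 + 0.07020 = 0.09241 s.

92.4 ms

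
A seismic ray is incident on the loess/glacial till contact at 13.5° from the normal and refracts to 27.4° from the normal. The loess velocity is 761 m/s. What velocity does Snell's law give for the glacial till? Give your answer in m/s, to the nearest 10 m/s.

1500 m/s

sin 13.5° = 0.2334; sin 27.4° = 0.4602.
V₂ = V₁·(sin θ₂/sin θ₁) = 761·(0.4602/0.2334) = 1500.19 m/s.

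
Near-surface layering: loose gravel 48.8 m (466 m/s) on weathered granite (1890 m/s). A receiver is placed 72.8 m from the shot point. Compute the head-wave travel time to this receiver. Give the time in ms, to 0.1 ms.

241.5 ms

θ_c = arcsin(V₁/V₂) = arcsin(466/1890) = 14.27°, cos θ_c = 0.9691.
Intercept time tᵢ = 2h cos θ_c / V₁ = 2·48.8·0.9691/466 = 0.20298 s.
t = x/V₂ + tᵢ = 72.8/1890 + 0.20298 = 0.24149 s.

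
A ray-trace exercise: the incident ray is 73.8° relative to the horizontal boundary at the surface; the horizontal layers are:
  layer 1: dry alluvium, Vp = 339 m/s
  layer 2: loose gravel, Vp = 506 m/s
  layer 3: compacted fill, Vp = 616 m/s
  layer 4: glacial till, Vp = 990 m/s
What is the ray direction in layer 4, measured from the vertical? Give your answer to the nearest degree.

55°

From the normal: θ₁ = 90° − 73.8° = 16.2°.
Ray parameter p = sin 16.2° / 339 = 8.2298e-04 s/m.
sin θ_4 = p·V_4 = 8.2298e-04 × 990 = 0.8148.
θ_4 = arcsin 0.8148 = 54.56°.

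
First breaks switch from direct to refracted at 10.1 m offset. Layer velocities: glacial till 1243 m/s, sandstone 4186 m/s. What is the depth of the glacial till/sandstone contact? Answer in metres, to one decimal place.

3.7 m

h = (x_cross/2)·√((V₂−V₁)/(V₂+V₁)).
(V₂−V₁)/(V₂+V₁) = (4186−1243)/(4186+1243) = 0.5421; √ = 0.7363.
h = (10.1/2)·0.7363 = 3.72 m.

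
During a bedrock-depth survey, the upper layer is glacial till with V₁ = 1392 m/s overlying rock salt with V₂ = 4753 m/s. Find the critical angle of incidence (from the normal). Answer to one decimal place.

17.0°

At critical incidence the refracted ray runs along the interface (θ₂ = 90°), so sin θ_c = V₁/V₂.
θ_c = arcsin(1392/4753) = arcsin 0.2929 = 17.03°.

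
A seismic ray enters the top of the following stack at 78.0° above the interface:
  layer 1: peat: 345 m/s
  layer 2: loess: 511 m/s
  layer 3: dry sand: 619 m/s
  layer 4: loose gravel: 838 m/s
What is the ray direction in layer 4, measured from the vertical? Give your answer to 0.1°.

From the normal: θ₁ = 90° − 78.0° = 12.0°.
Ray parameter p = sin 12.0° / 345 = 6.0264e-04 s/m.
sin θ_4 = p·V_4 = 6.0264e-04 × 838 = 0.5050.
θ_4 = 30.33° from the vertical.

30.3°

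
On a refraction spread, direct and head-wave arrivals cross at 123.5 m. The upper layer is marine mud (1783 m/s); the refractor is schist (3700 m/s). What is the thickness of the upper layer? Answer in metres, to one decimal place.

x_cross = 2h·√((V₂+V₁)/(V₂−V₁)) → h = x_cross / (2·√((V₂+V₁)/(V₂−V₁))).
√((V₂+V₁)/(V₂−V₁)) = √((3700+1783)/(3700−1783)) = 1.6912.
h = 123.5 / (2·1.6912) = 36.51 m.

36.5 m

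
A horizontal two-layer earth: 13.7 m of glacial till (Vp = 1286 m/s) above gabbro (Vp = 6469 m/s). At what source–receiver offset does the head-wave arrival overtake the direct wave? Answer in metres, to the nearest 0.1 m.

x_cross = 2h·√((V₂+V₁)/(V₂−V₁)).
(V₂+V₁)/(V₂−V₁) = (6469+1286)/(6469−1286) = 1.4962; √ = 1.2232.
x_cross = 2·13.7·1.2232 = 33.52 m.

33.5 m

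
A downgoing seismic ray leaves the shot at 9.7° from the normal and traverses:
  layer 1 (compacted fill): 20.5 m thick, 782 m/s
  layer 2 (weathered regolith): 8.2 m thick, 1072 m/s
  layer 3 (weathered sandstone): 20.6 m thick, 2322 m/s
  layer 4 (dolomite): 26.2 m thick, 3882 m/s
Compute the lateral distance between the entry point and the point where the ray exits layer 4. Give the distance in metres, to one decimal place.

57.3 m

Apply Snell's law at each interface; in layer i the horizontal offset is hᵢ·tan θᵢ.
Layer 1: θ = 9.70°; offset = 20.5·tan 9.70° = 3.504 m.
Layer 2: sin θ = 1072·sin 9.7°/782 = 0.2310, θ = 13.35°; offset = 8.2·tan 13.35° = 1.947 m.
Layer 3: sin θ = 2322·sin 9.7°/782 = 0.5003, θ = 30.02°; offset = 20.6·tan 30.02° = 11.903 m.
Layer 4: sin θ = 3882·sin 9.7°/782 = 0.8364, θ = 56.76°; offset = 26.2·tan 56.76° = 39.982 m.
Total horizontal offset = 57.336 m.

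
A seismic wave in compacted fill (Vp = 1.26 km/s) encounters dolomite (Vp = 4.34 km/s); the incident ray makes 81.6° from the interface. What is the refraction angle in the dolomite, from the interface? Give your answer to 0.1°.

59.8°

Convert to the normal: θ₁ = 90° − 81.6° = 8.4°.
sin θ₁/V₁ = sin θ₂/V₂ ⇒ sin θ₂ = 4.34·sin 8.4°/1.26 = 4.34·0.1461/1.26 = 0.5032.
θ₂ = arcsin 0.5032 = 30.21° from the normal.
From the interface: 90° − 30.21° = 59.79°.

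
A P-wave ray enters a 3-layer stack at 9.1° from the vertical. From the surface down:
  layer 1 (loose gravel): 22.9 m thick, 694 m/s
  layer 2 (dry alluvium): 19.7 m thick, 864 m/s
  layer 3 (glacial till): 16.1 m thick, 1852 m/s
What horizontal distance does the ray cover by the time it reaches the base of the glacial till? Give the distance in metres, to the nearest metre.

Apply Snell's law at each interface; in layer i the horizontal offset is hᵢ·tan θᵢ.
Layer 1: θ = 9.10°; offset = 22.9·tan 9.10° = 3.668 m.
Layer 2: sin θ = 864·sin 9.1°/694 = 0.1969, θ = 11.36°; offset = 19.7·tan 11.36° = 3.956 m.
Layer 3: sin θ = 1852·sin 9.1°/694 = 0.4221, θ = 24.96°; offset = 16.1·tan 24.96° = 7.495 m.
Total horizontal offset = 15.120 m.

15 m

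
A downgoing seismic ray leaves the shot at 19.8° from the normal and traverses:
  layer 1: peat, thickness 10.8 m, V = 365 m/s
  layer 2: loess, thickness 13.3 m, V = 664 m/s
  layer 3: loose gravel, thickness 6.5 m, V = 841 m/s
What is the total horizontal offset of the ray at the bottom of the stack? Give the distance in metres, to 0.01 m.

22.41 m

Apply Snell's law at each interface; in layer i the horizontal offset is hᵢ·tan θᵢ.
Layer 1: θ = 19.80°; offset = 10.8·tan 19.80° = 3.8882 m.
Layer 2: sin θ = 664·sin 19.8°/365 = 0.6162, θ = 38.04°; offset = 13.3·tan 38.04° = 10.4064 m.
Layer 3: sin θ = 841·sin 19.8°/365 = 0.7805, θ = 51.31°; offset = 6.5·tan 51.31° = 8.1149 m.
Σ offsets = 22.4095 m.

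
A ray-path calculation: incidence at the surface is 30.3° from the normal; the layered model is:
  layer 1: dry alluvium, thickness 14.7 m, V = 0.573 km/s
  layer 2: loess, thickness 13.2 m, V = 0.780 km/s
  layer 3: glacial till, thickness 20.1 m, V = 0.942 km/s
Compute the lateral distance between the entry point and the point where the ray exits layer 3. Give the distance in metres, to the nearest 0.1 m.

Ray parameter p = sin 30.3° / 0.573 km/s = 8.8050e-01 s/km.
Layer 1: θ = 30.30°; offset = 14.7·tan 30.30° = 8.590 m.
Layer 2: sin θ = p·0.780 = 0.6868 → θ = 43.38°; offset = 13.2·tan 43.38° = 12.472 m.
Layer 3: sin θ = p·0.942 = 0.8294 → θ = 56.04°; offset = 20.1·tan 56.04° = 29.845 m.
Summing the layer offsets gives 50.907 m.

50.9 m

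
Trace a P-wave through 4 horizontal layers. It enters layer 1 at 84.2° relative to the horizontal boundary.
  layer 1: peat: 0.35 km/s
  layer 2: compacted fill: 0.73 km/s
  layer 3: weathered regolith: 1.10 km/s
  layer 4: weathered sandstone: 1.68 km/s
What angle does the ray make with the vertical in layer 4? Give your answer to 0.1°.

29.0°

From the normal: θ₁ = 90° − 84.2° = 5.8°.
Snell's law across each interface conserves sin θ / V, so sin θ_4 = V_4·sin θ₁/V₁.
sin θ_4 = 1.68 × sin 5.8° / 0.35 = 0.4851.
θ_4 = 29.02° from the vertical.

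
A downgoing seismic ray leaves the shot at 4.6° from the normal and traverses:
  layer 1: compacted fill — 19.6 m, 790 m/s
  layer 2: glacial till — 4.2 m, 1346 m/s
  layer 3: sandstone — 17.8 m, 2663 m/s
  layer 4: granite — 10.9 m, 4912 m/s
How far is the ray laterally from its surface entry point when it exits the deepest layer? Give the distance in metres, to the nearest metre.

13 m

Apply Snell's law at each interface; in layer i the horizontal offset is hᵢ·tan θᵢ.
Layer 1: θ = 4.60°; offset = 19.6·tan 4.60° = 1.577 m.
Layer 2: sin θ = 1346·sin 4.6°/790 = 0.1366, θ = 7.85°; offset = 4.2·tan 7.85° = 0.579 m.
Layer 3: sin θ = 2663·sin 4.6°/790 = 0.2703, θ = 15.68°; offset = 17.8·tan 15.68° = 4.998 m.
Layer 4: sin θ = 4912·sin 4.6°/790 = 0.4987, θ = 29.91°; offset = 10.9·tan 29.91° = 6.271 m.
Total horizontal offset = 13.425 m.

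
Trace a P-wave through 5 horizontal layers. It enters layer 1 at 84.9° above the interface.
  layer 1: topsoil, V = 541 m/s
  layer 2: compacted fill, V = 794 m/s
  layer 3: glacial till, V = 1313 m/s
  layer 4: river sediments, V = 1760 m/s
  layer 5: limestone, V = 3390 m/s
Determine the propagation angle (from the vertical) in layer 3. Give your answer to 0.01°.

12.46°

From the normal: θ₁ = 90° − 84.9° = 5.1°.
Ray parameter p = sin 5.1° / 541 = 1.6431e-04 s/m.
sin θ_3 = p·V_3 = 1.6431e-04 × 1313 = 0.2157.
θ_3 = 12.46° from the vertical.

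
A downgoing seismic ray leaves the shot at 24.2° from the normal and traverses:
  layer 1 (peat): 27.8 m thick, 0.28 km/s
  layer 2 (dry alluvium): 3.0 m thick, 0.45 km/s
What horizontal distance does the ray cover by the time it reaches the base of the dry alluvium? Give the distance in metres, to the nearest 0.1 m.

Apply Snell's law at each interface; in layer i the horizontal offset is hᵢ·tan θᵢ.
Layer 1: θ = 24.20°; offset = 27.8·tan 24.20° = 12.494 m.
Layer 2: sin θ = 0.45·sin 24.2°/0.28 = 0.6588, θ = 41.21°; offset = 3.0·tan 41.21° = 2.627 m.
Σ offsets = 15.121 m.

15.1 m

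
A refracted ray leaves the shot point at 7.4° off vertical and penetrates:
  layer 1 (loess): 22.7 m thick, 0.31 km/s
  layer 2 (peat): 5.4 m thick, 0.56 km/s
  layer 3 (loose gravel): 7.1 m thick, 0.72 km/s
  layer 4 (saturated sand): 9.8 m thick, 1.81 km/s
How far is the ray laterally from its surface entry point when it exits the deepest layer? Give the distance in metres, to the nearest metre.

Apply Snell's law at each interface; in layer i the horizontal offset is hᵢ·tan θᵢ.
Layer 1: θ = 7.40°; offset = 22.7·tan 7.40° = 2.948 m.
Layer 2: sin θ = 0.56·sin 7.4°/0.31 = 0.2327, θ = 13.45°; offset = 5.4·tan 13.45° = 1.292 m.
Layer 3: sin θ = 0.72·sin 7.4°/0.31 = 0.2991, θ = 17.41°; offset = 7.1·tan 17.41° = 2.226 m.
Layer 4: sin θ = 1.81·sin 7.4°/0.31 = 0.7520, θ = 48.76°; offset = 9.8·tan 48.76° = 11.180 m.
Total horizontal offset = 17.646 m.

18 m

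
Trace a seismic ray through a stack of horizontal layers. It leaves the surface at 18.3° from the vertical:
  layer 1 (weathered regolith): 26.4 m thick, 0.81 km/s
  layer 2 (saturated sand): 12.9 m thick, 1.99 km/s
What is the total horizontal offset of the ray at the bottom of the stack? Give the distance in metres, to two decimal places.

24.37 m

p = sin θ₁/V₁ = sin 18.3°/0.81 = 3.8765e-01 s/km is conserved through the stack.
Layer 1: θ = 18.30°; offset = 26.4·tan 18.30° = 8.7310 m.
Layer 2: sin θ = p·1.99 = 0.7714 → θ = 50.48°; offset = 12.9·tan 50.48° = 15.6384 m.
Σ offsets = 24.3693 m.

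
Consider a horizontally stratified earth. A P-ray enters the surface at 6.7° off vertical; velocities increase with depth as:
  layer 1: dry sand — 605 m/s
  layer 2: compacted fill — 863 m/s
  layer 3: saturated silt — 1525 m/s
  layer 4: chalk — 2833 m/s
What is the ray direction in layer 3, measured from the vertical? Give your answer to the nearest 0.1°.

Snell's law across each interface conserves sin θ / V, so sin θ_3 = V_3·sin θ₁/V₁.
sin θ_3 = 1525 × sin 6.7° / 605 = 0.2941.
θ_3 = arcsin 0.2941 = 17.10°.

17.1°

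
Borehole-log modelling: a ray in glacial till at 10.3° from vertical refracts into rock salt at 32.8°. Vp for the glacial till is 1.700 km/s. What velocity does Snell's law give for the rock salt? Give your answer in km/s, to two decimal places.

5.15 km/s

sin 10.3° = 0.1788; sin 32.8° = 0.5417.
V₂ = V₁·(sin θ₂/sin θ₁) = 1.700·(0.5417/0.1788) = 5.15 km/s.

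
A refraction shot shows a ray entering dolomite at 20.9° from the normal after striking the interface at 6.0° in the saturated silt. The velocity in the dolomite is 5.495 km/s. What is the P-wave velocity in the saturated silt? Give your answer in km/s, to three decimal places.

Snell's law: sin 6.0°/V₁ = sin 20.9°/V₂.
V₁ = V₂·sin 6.0°/sin 20.9° = 5.495 × 0.2930 = 1.610 km/s.

1.610 km/s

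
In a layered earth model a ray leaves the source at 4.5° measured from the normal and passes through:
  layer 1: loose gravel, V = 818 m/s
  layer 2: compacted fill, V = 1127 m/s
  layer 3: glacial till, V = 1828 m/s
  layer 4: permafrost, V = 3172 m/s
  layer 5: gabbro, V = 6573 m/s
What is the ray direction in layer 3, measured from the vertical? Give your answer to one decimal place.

10.1°

Snell's law across each interface conserves sin θ / V, so sin θ_3 = V_3·sin θ₁/V₁.
sin θ_3 = 1828 × sin 4.5° / 818 = 0.1753.
θ_3 = 10.10° from the vertical.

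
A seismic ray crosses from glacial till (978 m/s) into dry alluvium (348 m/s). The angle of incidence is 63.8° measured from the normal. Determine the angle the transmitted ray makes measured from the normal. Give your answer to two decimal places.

18.62°

Snell's law: sin θ₂ = (V₂/V₁)·sin θ₁ = (348/978)·sin 63.8° = 0.3193.
θ₂ = arcsin 0.3193 = 18.62° from the normal.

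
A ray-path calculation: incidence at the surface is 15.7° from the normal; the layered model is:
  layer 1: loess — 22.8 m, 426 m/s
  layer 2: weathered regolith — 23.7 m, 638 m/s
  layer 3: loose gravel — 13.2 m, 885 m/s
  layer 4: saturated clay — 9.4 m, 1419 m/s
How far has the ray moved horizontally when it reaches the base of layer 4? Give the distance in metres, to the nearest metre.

45 m

Apply Snell's law at each interface; in layer i the horizontal offset is hᵢ·tan θᵢ.
Layer 1: θ = 15.70°; offset = 22.8·tan 15.70° = 6.409 m.
Layer 2: sin θ = 638·sin 15.7°/426 = 0.4053, θ = 23.91°; offset = 23.7·tan 23.91° = 10.506 m.
Layer 3: sin θ = 885·sin 15.7°/426 = 0.5622, θ = 34.21°; offset = 13.2·tan 34.21° = 8.973 m.
Layer 4: sin θ = 1419·sin 15.7°/426 = 0.9014, θ = 64.34°; offset = 9.4·tan 64.34° = 19.565 m.
Σ offsets = 45.453 m.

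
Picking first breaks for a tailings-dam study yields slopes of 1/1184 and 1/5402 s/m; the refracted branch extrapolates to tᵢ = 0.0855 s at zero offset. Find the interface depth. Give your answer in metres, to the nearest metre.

h = tᵢ·V₁·V₂ / (2·√(V₂²−V₁²)).
√(V₂²−V₁²) = √(5402² − 1184²) = 5270.6 m/s.
h = 0.0855 s × 1184 × 5402 / (2 × 5270.6) = 51.88 m.

52 m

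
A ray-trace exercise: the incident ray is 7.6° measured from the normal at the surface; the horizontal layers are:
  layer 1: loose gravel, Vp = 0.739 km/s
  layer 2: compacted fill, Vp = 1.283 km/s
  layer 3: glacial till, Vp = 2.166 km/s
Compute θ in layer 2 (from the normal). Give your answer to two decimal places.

13.27°

Ray parameter p = sin 7.6° / 0.739 = 1.7897e-01 s/km.
sin θ_2 = p·V_2 = 1.7897e-01 × 1.283 = 0.2296.
θ_2 = 13.27° from the vertical.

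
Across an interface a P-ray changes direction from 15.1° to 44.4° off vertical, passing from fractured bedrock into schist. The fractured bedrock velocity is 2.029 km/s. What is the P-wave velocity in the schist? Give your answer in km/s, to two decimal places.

5.45 km/s

sin 15.1° = 0.2605; sin 44.4° = 0.6997.
V₂ = V₁·(sin θ₂/sin θ₁) = 2.029·(0.6997/0.2605) = 5.45 km/s.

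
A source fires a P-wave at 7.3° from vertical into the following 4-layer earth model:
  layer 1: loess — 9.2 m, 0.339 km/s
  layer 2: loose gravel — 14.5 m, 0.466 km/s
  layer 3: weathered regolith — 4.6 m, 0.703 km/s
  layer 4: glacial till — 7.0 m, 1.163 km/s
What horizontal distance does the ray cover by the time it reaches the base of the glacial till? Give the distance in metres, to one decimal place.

Apply Snell's law at each interface; in layer i the horizontal offset is hᵢ·tan θᵢ.
Layer 1: θ = 7.30°; offset = 9.2·tan 7.30° = 1.179 m.
Layer 2: sin θ = 0.466·sin 7.3°/0.339 = 0.1747, θ = 10.06°; offset = 14.5·tan 10.06° = 2.572 m.
Layer 3: sin θ = 0.703·sin 7.3°/0.339 = 0.2635, θ = 15.28°; offset = 4.6·tan 15.28° = 1.257 m.
Layer 4: sin θ = 1.163·sin 7.3°/0.339 = 0.4359, θ = 25.84°; offset = 7.0·tan 25.84° = 3.391 m.
Σ offsets = 8.398 m.

8.4 m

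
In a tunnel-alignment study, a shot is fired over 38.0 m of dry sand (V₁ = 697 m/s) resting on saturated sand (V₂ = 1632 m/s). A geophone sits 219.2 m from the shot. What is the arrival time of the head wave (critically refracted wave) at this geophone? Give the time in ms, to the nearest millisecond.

t = x/V₂ + 2h·√(V₂²−V₁²)/(V₁V₂).
√(V₂²−V₁²) = √(1632²−697²) = 1475.7 m/s; delay term = 2·38.0·1475.7/(697·1632) = 0.09859 s.
t = 219.2/1632 + 0.09859 = 0.23291 s.

233 ms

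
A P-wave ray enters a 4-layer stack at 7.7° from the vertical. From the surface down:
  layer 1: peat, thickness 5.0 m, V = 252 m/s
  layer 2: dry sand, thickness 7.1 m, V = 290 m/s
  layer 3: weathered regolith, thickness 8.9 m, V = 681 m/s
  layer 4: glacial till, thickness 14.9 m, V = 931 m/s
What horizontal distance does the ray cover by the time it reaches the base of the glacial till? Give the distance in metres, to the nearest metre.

14 m

Apply Snell's law at each interface; in layer i the horizontal offset is hᵢ·tan θᵢ.
Layer 1: θ = 7.70°; offset = 5.0·tan 7.70° = 0.676 m.
Layer 2: sin θ = 290·sin 7.7°/252 = 0.1542, θ = 8.87°; offset = 7.1·tan 8.87° = 1.108 m.
Layer 3: sin θ = 681·sin 7.7°/252 = 0.3621, θ = 21.23°; offset = 8.9·tan 21.23° = 3.457 m.
Layer 4: sin θ = 931·sin 7.7°/252 = 0.4950, θ = 29.67°; offset = 14.9·tan 29.67° = 8.488 m.
Σ offsets = 13.730 m.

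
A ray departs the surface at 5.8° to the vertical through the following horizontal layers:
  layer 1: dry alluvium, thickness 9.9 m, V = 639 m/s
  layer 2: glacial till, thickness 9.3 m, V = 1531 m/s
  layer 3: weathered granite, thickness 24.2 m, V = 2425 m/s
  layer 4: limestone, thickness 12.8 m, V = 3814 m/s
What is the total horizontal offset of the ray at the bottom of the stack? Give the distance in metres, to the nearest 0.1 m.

p = sin θ₁/V₁ = sin 5.8°/639 = 1.5815e-04 s/m is conserved through the stack.
Layer 1: θ = 5.80°; offset = 9.9·tan 5.80° = 1.006 m.
Layer 2: sin θ = p·1531 = 0.2421 → θ = 14.01°; offset = 9.3·tan 14.01° = 2.321 m.
Layer 3: sin θ = p·2425 = 0.3835 → θ = 22.55°; offset = 24.2·tan 22.55° = 10.049 m.
Layer 4: sin θ = p·3814 = 0.6032 → θ = 37.10°; offset = 12.8·tan 37.10° = 9.680 m.
Total horizontal offset = 23.055 m.

23.1 m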